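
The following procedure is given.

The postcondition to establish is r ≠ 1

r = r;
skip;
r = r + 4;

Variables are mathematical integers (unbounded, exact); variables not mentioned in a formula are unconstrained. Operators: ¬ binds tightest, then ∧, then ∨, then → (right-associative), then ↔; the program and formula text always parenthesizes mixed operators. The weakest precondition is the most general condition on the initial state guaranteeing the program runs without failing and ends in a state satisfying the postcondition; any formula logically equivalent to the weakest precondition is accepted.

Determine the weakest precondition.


Working backward. After the program, r ≠ 1 must hold.
Before r := r + 4: r ≠ -3
Before skip: r ≠ -3
Before r := r: r ≠ -3
Answer: WP = r ≠ -3


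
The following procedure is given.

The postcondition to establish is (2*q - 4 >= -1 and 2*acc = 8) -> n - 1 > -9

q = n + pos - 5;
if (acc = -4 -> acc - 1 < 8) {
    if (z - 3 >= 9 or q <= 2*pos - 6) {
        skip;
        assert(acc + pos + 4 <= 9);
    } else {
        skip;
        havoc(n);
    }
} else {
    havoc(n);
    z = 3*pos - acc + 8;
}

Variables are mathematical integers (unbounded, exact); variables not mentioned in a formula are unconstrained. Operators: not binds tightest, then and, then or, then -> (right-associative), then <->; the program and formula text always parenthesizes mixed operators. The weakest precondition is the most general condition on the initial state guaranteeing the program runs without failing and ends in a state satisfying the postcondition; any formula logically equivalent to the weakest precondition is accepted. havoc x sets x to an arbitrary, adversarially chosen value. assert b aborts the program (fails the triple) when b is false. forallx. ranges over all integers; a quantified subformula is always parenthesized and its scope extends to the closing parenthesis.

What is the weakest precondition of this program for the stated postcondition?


Working backward. After the program, the postcondition (2*q - 4 >= -1 and 2*acc = 8) -> n - 1 > -9 must hold; in canonical form it is (2*q >= 3 and 2*acc = 8) -> n > -8.
Then branch requires ((z >= 12 or q <= 2*pos - 6) -> (acc + pos <= 5 and ((2*q >= 3 and 2*acc = 8) -> n > -8))) and ((not (z >= 12 or q <= 2*pos - 6)) -> (forall n_1. ((2*q >= 3 and 2*acc = 8) -> n_1 > -8))); else branch requires forall n_1. ((2*q >= 3 and 2*acc = 8) -> n_1 > -8).
Before the if: ((acc = -4 -> acc < 9) -> (((z >= 12 or q <= 2*pos - 6) -> (acc + pos <= 5 and ((2*q >= 3 and 2*acc = 8) -> n > -8))) and ((not (z >= 12 or q <= 2*pos - 6)) -> (forall n_1. ((2*q >= 3 and 2*acc = 8) -> n_1 > -8))))) and ((not (acc = -4 -> acc < 9)) -> (forall n_1. ((2*q >= 3 and 2*acc = 8) -> n_1 > -8)))
Before q := n + pos - 5: ((acc = -4 -> acc < 9) -> (((z >= 12 or n <= pos - 1) -> (acc + pos <= 5 and ((2*n + 2*pos >= 13 and 2*acc = 8) -> n > -8))) and ((not (z >= 12 or n <= pos - 1)) -> (forall n_1. ((2*n + 2*pos >= 13 and 2*acc = 8) -> n_1 > -8))))) and ((not (acc = -4 -> acc < 9)) -> (forall n_1. ((2*n + 2*pos >= 13 and 2*acc = 8) -> n_1 > -8)))
Answer: WP = ((acc = -4 -> acc < 9) -> (((z >= 12 or n <= pos - 1) -> (acc + pos <= 5 and ((2*n + 2*pos >= 13 and 2*acc = 8) -> n > -8))) and ((not (z >= 12 or n <= pos - 1)) -> (forall n_1. ((2*n + 2*pos >= 13 and 2*acc = 8) -> n_1 > -8))))) and ((not (acc = -4 -> acc < 9)) -> (forall n_1. ((2*n + 2*pos >= 13 and 2*acc = 8) -> n_1 > -8)))


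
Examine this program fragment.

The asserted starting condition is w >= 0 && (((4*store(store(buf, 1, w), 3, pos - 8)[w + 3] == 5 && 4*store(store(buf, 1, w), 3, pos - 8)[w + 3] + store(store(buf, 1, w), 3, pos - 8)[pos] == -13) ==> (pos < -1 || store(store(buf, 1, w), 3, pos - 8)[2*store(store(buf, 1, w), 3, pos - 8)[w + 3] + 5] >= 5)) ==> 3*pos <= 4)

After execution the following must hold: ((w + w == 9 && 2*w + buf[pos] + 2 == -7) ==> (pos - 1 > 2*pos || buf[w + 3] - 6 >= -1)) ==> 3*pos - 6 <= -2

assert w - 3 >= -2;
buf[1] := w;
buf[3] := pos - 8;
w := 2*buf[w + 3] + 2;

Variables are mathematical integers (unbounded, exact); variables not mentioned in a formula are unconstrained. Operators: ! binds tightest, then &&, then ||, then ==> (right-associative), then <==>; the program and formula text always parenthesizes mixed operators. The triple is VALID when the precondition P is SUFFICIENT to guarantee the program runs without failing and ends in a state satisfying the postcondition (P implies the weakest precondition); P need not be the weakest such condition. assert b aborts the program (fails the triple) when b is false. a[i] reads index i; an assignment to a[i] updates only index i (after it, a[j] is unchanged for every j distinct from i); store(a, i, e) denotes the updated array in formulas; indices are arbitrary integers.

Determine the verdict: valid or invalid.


Working backward. After the program, the postcondition ((w + w == 9 && 2*w + buf[pos] + 2 == -7) ==> (pos - 1 > 2*pos || buf[w + 3] - 6 >= -1)) ==> 3*pos - 6 <= -2 must hold; in canonical form it is ((2*w == 9 && buf[pos] + 2*w == -9) ==> (pos < -1 || buf[w + 3] >= 5)) ==> 3*pos <= 4.
Before w := 2*buf[w + 3] + 2: ((4*buf[w + 3] == 5 && 4*buf[w + 3] + buf[pos] == -13) ==> (pos < -1 || buf[2*buf[w + 3] + 5] >= 5)) ==> 3*pos <= 4
Before buf[3] := pos - 8: ((4*store(buf, 3, pos - 8)[w + 3] == 5 && 4*store(buf, 3, pos - 8)[w + 3] + store(buf, 3, pos - 8)[pos] == -13) ==> (pos < -1 || store(buf, 3, pos - 8)[2*store(buf, 3, pos - 8)[w + 3] + 5] >= 5)) ==> 3*pos <= 4
Before buf[1] := w: ((4*store(store(buf, 1, w), 3, pos - 8)[w + 3] == 5 && 4*store(store(buf, 1, w), 3, pos - 8)[w + 3] + store(store(buf, 1, w), 3, pos - 8)[pos] == -13) ==> (pos < -1 || store(store(buf, 1, w), 3, pos - 8)[2*store(store(buf, 1, w), 3, pos - 8)[w + 3] + 5] >= 5)) ==> 3*pos <= 4
Before assert w - 3 >= -2: w >= 1 && (((4*store(store(buf, 1, w), 3, pos - 8)[w + 3] == 5 && 4*store(store(buf, 1, w), 3, pos - 8)[w + 3] + store(store(buf, 1, w), 3, pos - 8)[pos] == -13) ==> (pos < -1 || store(store(buf, 1, w), 3, pos - 8)[2*store(store(buf, 1, w), 3, pos - 8)[w + 3] + 5] >= 5)) ==> 3*pos <= 4)
The weakest precondition is w >= 1 && (((4*store(store(buf, 1, w), 3, pos - 8)[w + 3] == 5 && 4*store(store(buf, 1, w), 3, pos - 8)[w + 3] + store(store(buf, 1, w), 3, pos - 8)[pos] == -13) ==> (pos < -1 || store(store(buf, 1, w), 3, pos - 8)[2*store(store(buf, 1, w), 3, pos - 8)[w + 3] + 5] >= 5)) ==> 3*pos <= 4).
Check whether w >= 0 && (((4*store(store(buf, 1, w), 3, pos - 8)[w + 3] == 5 && 4*store(store(buf, 1, w), 3, pos - 8)[w + 3] + store(store(buf, 1, w), 3, pos - 8)[pos] == -13) ==> (pos < -1 || store(store(buf, 1, w), 3, pos - 8)[2*store(store(buf, 1, w), 3, pos - 8)[w + 3] + 5] >= 5)) ==> 3*pos <= 4) implies it.
Countermodel: at the initial state buf = {[-9] = 0, [1] = 0, [3] = 0, elsewhere 0}, pos = 1, w = 0, the precondition holds but the weakest precondition fails.
Answer: invalid


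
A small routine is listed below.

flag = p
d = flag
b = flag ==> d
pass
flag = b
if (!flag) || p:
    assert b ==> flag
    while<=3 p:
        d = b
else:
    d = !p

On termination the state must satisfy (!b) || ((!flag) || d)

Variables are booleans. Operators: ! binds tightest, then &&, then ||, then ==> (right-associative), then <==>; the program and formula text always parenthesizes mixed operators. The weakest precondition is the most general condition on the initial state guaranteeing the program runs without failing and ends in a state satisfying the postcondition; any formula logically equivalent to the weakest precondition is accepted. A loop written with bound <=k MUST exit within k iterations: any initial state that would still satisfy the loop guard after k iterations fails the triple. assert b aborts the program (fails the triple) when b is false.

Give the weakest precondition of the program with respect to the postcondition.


Working backward. After the program, the postcondition (!b) || ((!flag) || d) must hold; in canonical form it is (!b) || (!flag) || d.
Then branch requires (b ==> flag) && (p ==> (p ==> (p ==> (!p)))) && ((!p) ==> ((!b) || (!flag) || d)); else branch requires (!b) || (!flag) || (!p).
Before the if: (((!flag) || p) ==> ((b ==> flag) && (p ==> (p ==> (p ==> (!p)))) && ((!p) ==> ((!b) || (!flag) || d)))) && ((!((!flag) || p)) ==> ((!b) || (!flag) || (!p)))
Before flag := b: (((!b) || p) ==> ((p ==> (p ==> (p ==> (!p)))) && ((!p) ==> ((!b) || d)))) && ((!((!b) || p)) ==> ((!b) || (!p)))
Before skip: (((!b) || p) ==> ((p ==> (p ==> (p ==> (!p)))) && ((!p) ==> ((!b) || d)))) && ((!((!b) || p)) ==> ((!b) || (!p)))
Before b := flag ==> d: (((!(flag ==> d)) || p) ==> ((p ==> (p ==> (p ==> (!p)))) && ((!p) ==> ((!(flag ==> d)) || d)))) && ((!((!(flag ==> d)) || p)) ==> ((!(flag ==> d)) || (!p)))
Before d := flag: p ==> ((p ==> (p ==> (p ==> (!p)))) && ((!p) ==> flag))
Before flag := p: p ==> ((p ==> (p ==> (p ==> (!p)))) && ((!p) ==> p))
Answer: WP = p ==> ((p ==> (p ==> (p ==> (!p)))) && ((!p) ==> p))


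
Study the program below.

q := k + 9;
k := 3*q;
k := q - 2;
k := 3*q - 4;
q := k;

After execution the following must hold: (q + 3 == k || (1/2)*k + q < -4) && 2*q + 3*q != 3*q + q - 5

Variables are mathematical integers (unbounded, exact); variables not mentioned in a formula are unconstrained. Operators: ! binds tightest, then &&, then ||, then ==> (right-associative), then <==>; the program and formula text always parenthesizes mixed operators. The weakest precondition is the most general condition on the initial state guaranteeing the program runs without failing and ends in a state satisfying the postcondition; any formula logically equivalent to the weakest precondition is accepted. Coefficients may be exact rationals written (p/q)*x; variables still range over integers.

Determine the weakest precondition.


Working backward. After the program, the postcondition (q + 3 == k || (1/2)*k + q < -4) && 2*q + 3*q != 3*q + q - 5 must hold; in canonical form it is (q == k - 3 || (1/2)*k + q < -4) && q != -5.
Before q := k: (3/2)*k < -4 && k != -5
Before k := 3*q - 4: (9/2)*q < 2 && 3*q != -1
Before k := q - 2: (9/2)*q < 2 && 3*q != -1
Before k := 3*q: (9/2)*q < 2 && 3*q != -1
Before q := k + 9: (9/2)*k < -77/2 && 3*k != -28
Answer: WP = (9/2)*k < -77/2 && 3*k != -28


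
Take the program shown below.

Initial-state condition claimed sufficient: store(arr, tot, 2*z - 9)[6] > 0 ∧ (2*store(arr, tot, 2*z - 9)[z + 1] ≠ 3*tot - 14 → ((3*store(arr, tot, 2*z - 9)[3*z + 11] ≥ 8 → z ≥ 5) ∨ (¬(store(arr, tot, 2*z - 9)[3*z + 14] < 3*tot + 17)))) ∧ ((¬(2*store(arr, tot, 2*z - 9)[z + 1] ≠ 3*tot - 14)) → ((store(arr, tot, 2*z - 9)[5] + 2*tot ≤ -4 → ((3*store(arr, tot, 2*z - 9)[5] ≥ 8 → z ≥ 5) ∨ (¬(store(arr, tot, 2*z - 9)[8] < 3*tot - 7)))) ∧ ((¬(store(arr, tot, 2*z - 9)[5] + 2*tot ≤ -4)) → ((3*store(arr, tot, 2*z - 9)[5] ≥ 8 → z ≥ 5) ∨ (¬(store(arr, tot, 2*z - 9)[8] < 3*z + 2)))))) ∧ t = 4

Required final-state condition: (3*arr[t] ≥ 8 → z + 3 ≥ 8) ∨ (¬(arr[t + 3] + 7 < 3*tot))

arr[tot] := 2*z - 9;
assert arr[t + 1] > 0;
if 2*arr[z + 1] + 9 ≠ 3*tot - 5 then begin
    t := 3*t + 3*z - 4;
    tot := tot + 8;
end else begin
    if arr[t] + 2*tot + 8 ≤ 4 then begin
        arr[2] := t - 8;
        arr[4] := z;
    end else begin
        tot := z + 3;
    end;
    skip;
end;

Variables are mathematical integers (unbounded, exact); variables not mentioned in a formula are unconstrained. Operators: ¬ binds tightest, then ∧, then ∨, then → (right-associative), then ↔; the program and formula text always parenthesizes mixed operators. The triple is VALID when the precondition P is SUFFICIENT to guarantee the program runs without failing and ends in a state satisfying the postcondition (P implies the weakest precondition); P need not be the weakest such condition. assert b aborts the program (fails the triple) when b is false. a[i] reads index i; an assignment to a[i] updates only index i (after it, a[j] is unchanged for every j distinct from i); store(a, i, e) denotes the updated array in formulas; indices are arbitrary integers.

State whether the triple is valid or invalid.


Working backward. After the program, the postcondition (3*arr[t] ≥ 8 → z + 3 ≥ 8) ∨ (¬(arr[t + 3] + 7 < 3*tot)) must hold; in canonical form it is (3*arr[t] ≥ 8 → z ≥ 5) ∨ (¬(arr[t + 3] < 3*tot - 7)).
Then branch requires (3*arr[3*t + 3*z - 4] ≥ 8 → z ≥ 5) ∨ (¬(arr[3*t + 3*z - 1] < 3*tot + 17)); else branch requires (arr[t] + 2*tot ≤ -4 → ((3*store(store(arr, 2, t - 8), 4, z)[t] ≥ 8 → z ≥ 5) ∨ (¬(store(store(arr, 2, t - 8), 4, z)[t + 3] < 3*tot - 7)))) ∧ ((¬(arr[t] + 2*tot ≤ -4)) → ((3*arr[t] ≥ 8 → z ≥ 5) ∨ (¬(arr[t + 3] < 3*z + 2)))).
Before the if: (2*arr[z + 1] ≠ 3*tot - 14 → ((3*arr[3*t + 3*z - 4] ≥ 8 → z ≥ 5) ∨ (¬(arr[3*t + 3*z - 1] < 3*tot + 17)))) ∧ ((¬(2*arr[z + 1] ≠ 3*tot - 14)) → ((arr[t] + 2*tot ≤ -4 → ((3*store(store(arr, 2, t - 8), 4, z)[t] ≥ 8 → z ≥ 5) ∨ (¬(store(store(arr, 2, t - 8), 4, z)[t + 3] < 3*tot - 7)))) ∧ ((¬(arr[t] + 2*tot ≤ -4)) → ((3*arr[t] ≥ 8 → z ≥ 5) ∨ (¬(arr[t + 3] < 3*z + 2))))))
Before assert arr[t + 1] > 0: arr[t + 1] > 0 ∧ (2*arr[z + 1] ≠ 3*tot - 14 → ((3*arr[3*t + 3*z - 4] ≥ 8 → z ≥ 5) ∨ (¬(arr[3*t + 3*z - 1] < 3*tot + 17)))) ∧ ((¬(2*arr[z + 1] ≠ 3*tot - 14)) → ((arr[t] + 2*tot ≤ -4 → ((3*store(store(arr, 2, t - 8), 4, z)[t] ≥ 8 → z ≥ 5) ∨ (¬(store(store(arr, 2, t - 8), 4, z)[t + 3] < 3*tot - 7)))) ∧ ((¬(arr[t] + 2*tot ≤ -4)) → ((3*arr[t] ≥ 8 → z ≥ 5) ∨ (¬(arr[t + 3] < 3*z + 2))))))
Before arr[tot] := 2*z - 9: store(arr, tot, 2*z - 9)[t + 1] > 0 ∧ (2*store(arr, tot, 2*z - 9)[z + 1] ≠ 3*tot - 14 → ((3*store(arr, tot, 2*z - 9)[3*t + 3*z - 4] ≥ 8 → z ≥ 5) ∨ (¬(store(arr, tot, 2*z - 9)[3*t + 3*z - 1] < 3*tot + 17)))) ∧ ((¬(2*store(arr, tot, 2*z - 9)[z + 1] ≠ 3*tot - 14)) → ((store(arr, tot, 2*z - 9)[t] + 2*tot ≤ -4 → ((3*store(store(store(arr, tot, 2*z - 9), 2, t - 8), 4, z)[t] ≥ 8 → z ≥ 5) ∨ (¬(store(store(store(arr, tot, 2*z - 9), 2, t - 8), 4, z)[t + 3] < 3*tot - 7)))) ∧ ((¬(store(arr, tot, 2*z - 9)[t] + 2*tot ≤ -4)) → ((3*store(arr, tot, 2*z - 9)[t] ≥ 8 → z ≥ 5) ∨ (¬(store(arr, tot, 2*z - 9)[t + 3] < 3*z + 2))))))
The weakest precondition is store(arr, tot, 2*z - 9)[t + 1] > 0 ∧ (2*store(arr, tot, 2*z - 9)[z + 1] ≠ 3*tot - 14 → ((3*store(arr, tot, 2*z - 9)[3*t + 3*z - 4] ≥ 8 → z ≥ 5) ∨ (¬(store(arr, tot, 2*z - 9)[3*t + 3*z - 1] < 3*tot + 17)))) ∧ ((¬(2*store(arr, tot, 2*z - 9)[z + 1] ≠ 3*tot - 14)) → ((store(arr, tot, 2*z - 9)[t] + 2*tot ≤ -4 → ((3*store(store(store(arr, tot, 2*z - 9), 2, t - 8), 4, z)[t] ≥ 8 → z ≥ 5) ∨ (¬(store(store(store(arr, tot, 2*z - 9), 2, t - 8), 4, z)[t + 3] < 3*tot - 7)))) ∧ ((¬(store(arr, tot, 2*z - 9)[t] + 2*tot ≤ -4)) → ((3*store(arr, tot, 2*z - 9)[t] ≥ 8 → z ≥ 5) ∨ (¬(store(arr, tot, 2*z - 9)[t + 3] < 3*z + 2)))))).
Check whether store(arr, tot, 2*z - 9)[6] > 0 ∧ (2*store(arr, tot, 2*z - 9)[z + 1] ≠ 3*tot - 14 → ((3*store(arr, tot, 2*z - 9)[3*z + 11] ≥ 8 → z ≥ 5) ∨ (¬(store(arr, tot, 2*z - 9)[3*z + 14] < 3*tot + 17)))) ∧ ((¬(2*store(arr, tot, 2*z - 9)[z + 1] ≠ 3*tot - 14)) → ((store(arr, tot, 2*z - 9)[5] + 2*tot ≤ -4 → ((3*store(arr, tot, 2*z - 9)[5] ≥ 8 → z ≥ 5) ∨ (¬(store(arr, tot, 2*z - 9)[8] < 3*tot - 7)))) ∧ ((¬(store(arr, tot, 2*z - 9)[5] + 2*tot ≤ -4)) → ((3*store(arr, tot, 2*z - 9)[5] ≥ 8 → z ≥ 5) ∨ (¬(store(arr, tot, 2*z - 9)[8] < 3*z + 2)))))) ∧ t = 4 implies it.
Countermodel: at the initial state arr = {[2] = 9, [3] = 53408, [4] = 3, [5] = 2, [6] = 1, [7] = -6216, [8] = 9, [14] = 9, [17] = 9, [20] = 9, [35610] = 9, elsewhere 9}, t = 4, tot = 35610, z = 2, the precondition holds but the weakest precondition fails.
Answer: invalid


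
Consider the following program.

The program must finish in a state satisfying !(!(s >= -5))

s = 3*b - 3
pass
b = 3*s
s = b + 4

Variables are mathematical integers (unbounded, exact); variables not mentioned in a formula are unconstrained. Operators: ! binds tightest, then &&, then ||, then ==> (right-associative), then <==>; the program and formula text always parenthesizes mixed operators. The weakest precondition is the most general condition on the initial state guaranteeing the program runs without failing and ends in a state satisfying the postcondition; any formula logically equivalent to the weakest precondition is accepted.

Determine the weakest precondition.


Working backward. After the program, the postcondition !(!(s >= -5)) must hold; in canonical form it is s >= -5.
Before s := b + 4: b >= -9
Before b := 3*s: 3*s >= -9
Before skip: 3*s >= -9
Before s := 3*b - 3: 9*b >= 0
Answer: WP = 9*b >= 0


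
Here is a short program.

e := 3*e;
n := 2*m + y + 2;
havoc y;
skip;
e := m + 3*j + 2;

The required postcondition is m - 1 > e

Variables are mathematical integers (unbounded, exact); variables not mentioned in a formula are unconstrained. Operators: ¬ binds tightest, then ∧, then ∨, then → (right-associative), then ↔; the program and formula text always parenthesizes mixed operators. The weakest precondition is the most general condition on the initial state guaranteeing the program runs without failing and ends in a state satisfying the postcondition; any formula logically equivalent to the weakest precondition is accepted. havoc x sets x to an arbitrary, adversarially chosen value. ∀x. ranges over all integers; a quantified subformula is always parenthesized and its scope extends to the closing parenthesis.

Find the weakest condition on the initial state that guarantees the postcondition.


Working backward. After the program, the postcondition m - 1 > e must hold; in canonical form it is m > e + 1.
Before e := m + 3*j + 2: 3*j < -3
Before skip: 3*j < -3
Before havoc y: 3*j < -3
Before n := 2*m + y + 2: 3*j < -3
Before e := 3*e: 3*j < -3
Answer: WP = 3*j < -3


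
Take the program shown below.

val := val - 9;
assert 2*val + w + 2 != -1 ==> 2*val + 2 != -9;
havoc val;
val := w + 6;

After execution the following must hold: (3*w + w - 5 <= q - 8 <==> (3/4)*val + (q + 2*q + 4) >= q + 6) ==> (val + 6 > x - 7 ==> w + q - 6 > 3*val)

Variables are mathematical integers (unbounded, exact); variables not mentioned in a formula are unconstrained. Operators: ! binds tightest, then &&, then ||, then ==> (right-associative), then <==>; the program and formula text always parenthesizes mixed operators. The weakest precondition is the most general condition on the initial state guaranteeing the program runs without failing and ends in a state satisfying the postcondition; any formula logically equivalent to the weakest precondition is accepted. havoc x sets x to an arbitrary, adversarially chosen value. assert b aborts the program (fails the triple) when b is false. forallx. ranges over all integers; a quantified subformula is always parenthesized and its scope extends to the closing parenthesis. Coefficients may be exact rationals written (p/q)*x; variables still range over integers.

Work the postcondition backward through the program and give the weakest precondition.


Working backward. After the program, the postcondition (3*w + w - 5 <= q - 8 <==> (3/4)*val + (q + 2*q + 4) >= q + 6) ==> (val + 6 > x - 7 ==> w + q - 6 > 3*val) must hold; in canonical form it is (4*w <= q - 3 <==> 2*q + (3/4)*val >= 2) ==> (val > x - 13 ==> q + w > 3*val + 6).
Before val := w + 6: (4*w <= q - 3 <==> 2*q + (3/4)*w >= -5/2) ==> (w > x - 19 ==> q > 2*w + 24)
Before havoc val: (4*w <= q - 3 <==> 2*q + (3/4)*w >= -5/2) ==> (w > x - 19 ==> q > 2*w + 24)
Before assert 2*val + w + 2 != -1 ==> 2*val + 2 != -9: (2*val + w != -3 ==> 2*val != -11) && ((4*w <= q - 3 <==> 2*q + (3/4)*w >= -5/2) ==> (w > x - 19 ==> q > 2*w + 24))
Before val := val - 9: (2*val + w != 15 ==> 2*val != 7) && ((4*w <= q - 3 <==> 2*q + (3/4)*w >= -5/2) ==> (w > x - 19 ==> q > 2*w + 24))
Answer: WP = (2*val + w != 15 ==> 2*val != 7) && ((4*w <= q - 3 <==> 2*q + (3/4)*w >= -5/2) ==> (w > x - 19 ==> q > 2*w + 24))


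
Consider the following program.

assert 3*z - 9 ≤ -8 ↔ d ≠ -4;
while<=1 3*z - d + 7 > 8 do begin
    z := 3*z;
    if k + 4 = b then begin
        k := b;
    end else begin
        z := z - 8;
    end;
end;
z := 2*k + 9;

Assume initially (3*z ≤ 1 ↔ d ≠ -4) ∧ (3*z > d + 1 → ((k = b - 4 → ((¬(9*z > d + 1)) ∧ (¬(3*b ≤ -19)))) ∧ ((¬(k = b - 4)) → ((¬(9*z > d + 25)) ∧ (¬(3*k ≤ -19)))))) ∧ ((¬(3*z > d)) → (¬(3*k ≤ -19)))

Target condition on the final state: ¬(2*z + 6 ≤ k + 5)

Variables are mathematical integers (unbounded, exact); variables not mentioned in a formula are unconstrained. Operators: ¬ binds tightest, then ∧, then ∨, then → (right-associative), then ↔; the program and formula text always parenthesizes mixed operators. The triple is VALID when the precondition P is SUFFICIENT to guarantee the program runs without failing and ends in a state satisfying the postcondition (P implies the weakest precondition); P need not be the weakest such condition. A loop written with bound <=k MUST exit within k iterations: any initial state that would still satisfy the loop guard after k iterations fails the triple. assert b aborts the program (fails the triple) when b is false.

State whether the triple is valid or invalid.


Working backward. After the program, the postcondition ¬(2*z + 6 ≤ k + 5) must hold; in canonical form it is ¬(2*z ≤ k - 1).
Before z := 2*k + 9: ¬(3*k ≤ -19)
Before the loop (bound <=1), unroll the exhaustion recursion (WP_0 = exit-now case; WP_j = one more guarded iteration, up to j = 1):
  WP_0: (¬(3*z > d + 1)) ∧ (¬(3*k ≤ -19))
  WP_1: (3*z > d + 1 → ((k = b - 4 → ((¬(9*z > d + 1)) ∧ (¬(3*b ≤ -19)))) ∧ ((¬(k = b - 4)) → ((¬(9*z > d + 25)) ∧ (¬(3*k ≤ -19)))))) ∧ ((¬(3*z > d + 1)) → (¬(3*k ≤ -19)))
So before the loop: (3*z > d + 1 → ((k = b - 4 → ((¬(9*z > d + 1)) ∧ (¬(3*b ≤ -19)))) ∧ ((¬(k = b - 4)) → ((¬(9*z > d + 25)) ∧ (¬(3*k ≤ -19)))))) ∧ ((¬(3*z > d + 1)) → (¬(3*k ≤ -19)))
Before assert 3*z - 9 ≤ -8 ↔ d ≠ -4: (3*z ≤ 1 ↔ d ≠ -4) ∧ (3*z > d + 1 → ((k = b - 4 → ((¬(9*z > d + 1)) ∧ (¬(3*b ≤ -19)))) ∧ ((¬(k = b - 4)) → ((¬(9*z > d + 25)) ∧ (¬(3*k ≤ -19)))))) ∧ ((¬(3*z > d + 1)) → (¬(3*k ≤ -19)))
The weakest precondition is (3*z ≤ 1 ↔ d ≠ -4) ∧ (3*z > d + 1 → ((k = b - 4 → ((¬(9*z > d + 1)) ∧ (¬(3*b ≤ -19)))) ∧ ((¬(k = b - 4)) → ((¬(9*z > d + 25)) ∧ (¬(3*k ≤ -19)))))) ∧ ((¬(3*z > d + 1)) → (¬(3*k ≤ -19))).
Check whether (3*z ≤ 1 ↔ d ≠ -4) ∧ (3*z > d + 1 → ((k = b - 4 → ((¬(9*z > d + 1)) ∧ (¬(3*b ≤ -19)))) ∧ ((¬(k = b - 4)) → ((¬(9*z > d + 25)) ∧ (¬(3*k ≤ -19)))))) ∧ ((¬(3*z > d)) → (¬(3*k ≤ -19))) implies it.
Countermodel: at the initial state b = 0, d = -1, k = -7, z = 0, the precondition holds but the weakest precondition fails.
Answer: invalid


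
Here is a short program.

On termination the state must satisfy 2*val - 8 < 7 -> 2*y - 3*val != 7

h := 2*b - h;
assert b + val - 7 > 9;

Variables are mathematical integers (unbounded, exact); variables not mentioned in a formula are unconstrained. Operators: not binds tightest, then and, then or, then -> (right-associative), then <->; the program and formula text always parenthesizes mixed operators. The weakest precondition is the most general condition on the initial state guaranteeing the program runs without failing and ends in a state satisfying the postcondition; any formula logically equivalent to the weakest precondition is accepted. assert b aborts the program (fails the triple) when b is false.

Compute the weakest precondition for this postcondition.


Working backward. After the program, the postcondition 2*val - 8 < 7 -> 2*y - 3*val != 7 must hold; in canonical form it is 2*val < 15 -> 2*y != 3*val + 7.
Before assert b + val - 7 > 9: b + val > 16 and (2*val < 15 -> 2*y != 3*val + 7)
Before h := 2*b - h: b + val > 16 and (2*val < 15 -> 2*y != 3*val + 7)
Answer: WP = b + val > 16 and (2*val < 15 -> 2*y != 3*val + 7)


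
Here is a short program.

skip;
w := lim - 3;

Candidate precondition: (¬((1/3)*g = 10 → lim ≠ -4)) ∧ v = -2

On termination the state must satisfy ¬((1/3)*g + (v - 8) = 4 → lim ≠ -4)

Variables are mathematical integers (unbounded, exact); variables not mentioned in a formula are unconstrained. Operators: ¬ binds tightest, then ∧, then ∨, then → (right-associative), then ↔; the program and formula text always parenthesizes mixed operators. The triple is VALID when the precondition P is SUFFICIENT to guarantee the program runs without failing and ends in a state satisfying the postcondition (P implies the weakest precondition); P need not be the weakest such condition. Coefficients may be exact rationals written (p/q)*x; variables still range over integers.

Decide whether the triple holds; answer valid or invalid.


Working backward. After the program, the postcondition ¬((1/3)*g + (v - 8) = 4 → lim ≠ -4) must hold; in canonical form it is ¬((1/3)*g + v = 12 → lim ≠ -4).
Before w := lim - 3: ¬((1/3)*g + v = 12 → lim ≠ -4)
Before skip: ¬((1/3)*g + v = 12 → lim ≠ -4)
The weakest precondition is ¬((1/3)*g + v = 12 → lim ≠ -4).
Check whether (¬((1/3)*g = 10 → lim ≠ -4)) ∧ v = -2 implies it.
Countermodel: at the initial state g = 30, lim = -4, v = -2, the precondition holds but the weakest precondition fails.
Answer: invalid


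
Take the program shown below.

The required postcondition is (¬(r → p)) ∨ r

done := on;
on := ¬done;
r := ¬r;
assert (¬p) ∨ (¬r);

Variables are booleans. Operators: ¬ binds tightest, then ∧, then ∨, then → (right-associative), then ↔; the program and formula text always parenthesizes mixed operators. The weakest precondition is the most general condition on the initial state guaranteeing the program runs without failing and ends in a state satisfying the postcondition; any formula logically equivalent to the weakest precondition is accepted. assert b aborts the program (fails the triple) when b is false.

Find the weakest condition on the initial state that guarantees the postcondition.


Working backward. After the program, (¬(r → p)) ∨ r must hold.
Before assert (¬p) ∨ (¬r): ((¬p) ∨ (¬r)) ∧ ((¬(r → p)) ∨ r)
Before r := ¬r: ((¬p) ∨ r) ∧ ((¬((¬r) → p)) ∨ (¬r))
Before on := ¬done: ((¬p) ∨ r) ∧ ((¬((¬r) → p)) ∨ (¬r))
Before done := on: ((¬p) ∨ r) ∧ ((¬((¬r) → p)) ∨ (¬r))
Answer: WP = ((¬p) ∨ r) ∧ ((¬((¬r) → p)) ∨ (¬r))


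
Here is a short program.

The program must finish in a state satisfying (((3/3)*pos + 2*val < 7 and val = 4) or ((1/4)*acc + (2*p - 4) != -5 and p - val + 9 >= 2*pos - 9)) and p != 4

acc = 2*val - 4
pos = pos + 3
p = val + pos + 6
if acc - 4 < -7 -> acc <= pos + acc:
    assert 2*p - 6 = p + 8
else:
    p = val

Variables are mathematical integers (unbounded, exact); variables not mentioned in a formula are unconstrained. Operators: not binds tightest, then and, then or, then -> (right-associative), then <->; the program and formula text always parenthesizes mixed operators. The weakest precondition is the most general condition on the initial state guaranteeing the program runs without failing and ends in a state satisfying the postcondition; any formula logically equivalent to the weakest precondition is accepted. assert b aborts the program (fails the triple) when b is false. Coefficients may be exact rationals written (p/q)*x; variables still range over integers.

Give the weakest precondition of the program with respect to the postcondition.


Working backward. After the program, the postcondition (((3/3)*pos + 2*val < 7 and val = 4) or ((1/4)*acc + (2*p - 4) != -5 and p - val + 9 >= 2*pos - 9)) and p != 4 must hold; in canonical form it is ((pos + 2*val < 7 and val = 4) or ((1/4)*acc + 2*p != -1 and p >= 2*pos + val - 18)) and p != 4.
Then branch requires p = 14 and ((pos + 2*val < 7 and val = 4) or ((1/4)*acc + 2*p != -1 and p >= 2*pos + val - 18)) and p != 4; else branch requires ((pos + 2*val < 7 and val = 4) or ((1/4)*acc + 2*val != -1 and 2*pos <= 18)) and val != 4.
Before the if: ((acc < -3 -> pos >= 0) -> (p = 14 and ((pos + 2*val < 7 and val = 4) or ((1/4)*acc + 2*p != -1 and p >= 2*pos + val - 18)) and p != 4)) and ((not (acc < -3 -> pos >= 0)) -> (((pos + 2*val < 7 and val = 4) or ((1/4)*acc + 2*val != -1 and 2*pos <= 18)) and val != 4))
Before p := val + pos + 6: ((acc < -3 -> pos >= 0) -> (pos + val = 8 and ((pos + 2*val < 7 and val = 4) or ((1/4)*acc + 2*pos + 2*val != -13 and pos <= 24)) and pos + val != -2)) and ((not (acc < -3 -> pos >= 0)) -> (((pos + 2*val < 7 and val = 4) or ((1/4)*acc + 2*val != -1 and 2*pos <= 18)) and val != 4))
Before pos := pos + 3: ((acc < -3 -> pos >= -3) -> (pos + val = 5 and ((pos + 2*val < 4 and val = 4) or ((1/4)*acc + 2*pos + 2*val != -19 and pos <= 21)) and pos + val != -5)) and ((not (acc < -3 -> pos >= -3)) -> (((pos + 2*val < 4 and val = 4) or ((1/4)*acc + 2*val != -1 and 2*pos <= 12)) and val != 4))
Before acc := 2*val - 4: ((2*val < 1 -> pos >= -3) -> (pos + val = 5 and ((pos + 2*val < 4 and val = 4) or (2*pos + (5/2)*val != -18 and pos <= 21)) and pos + val != -5)) and ((not (2*val < 1 -> pos >= -3)) -> (((pos + 2*val < 4 and val = 4) or ((5/2)*val != 0 and 2*pos <= 12)) and val != 4))
Answer: WP = ((2*val < 1 -> pos >= -3) -> (pos + val = 5 and ((pos + 2*val < 4 and val = 4) or (2*pos + (5/2)*val != -18 and pos <= 21)) and pos + val != -5)) and ((not (2*val < 1 -> pos >= -3)) -> (((pos + 2*val < 4 and val = 4) or ((5/2)*val != 0 and 2*pos <= 12)) and val != 4))


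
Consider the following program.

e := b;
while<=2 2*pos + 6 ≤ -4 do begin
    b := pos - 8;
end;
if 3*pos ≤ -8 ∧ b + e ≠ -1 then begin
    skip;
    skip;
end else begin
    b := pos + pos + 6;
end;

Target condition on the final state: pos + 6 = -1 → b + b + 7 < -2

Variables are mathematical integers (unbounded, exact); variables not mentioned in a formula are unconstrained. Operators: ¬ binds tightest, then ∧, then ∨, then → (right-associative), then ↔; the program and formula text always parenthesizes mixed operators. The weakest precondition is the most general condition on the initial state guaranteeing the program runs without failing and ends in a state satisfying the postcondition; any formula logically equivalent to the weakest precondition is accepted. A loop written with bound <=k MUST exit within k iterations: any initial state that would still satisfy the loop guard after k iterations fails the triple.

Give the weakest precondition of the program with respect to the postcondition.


Working backward. After the program, the postcondition pos + 6 = -1 → b + b + 7 < -2 must hold; in canonical form it is pos = -7 → 2*b < -9.
Then branch requires pos = -7 → 2*b < -9; else branch requires pos = -7 → 4*pos < -21.
Before the if: ((3*pos ≤ -8 ∧ b + e ≠ -1) → (pos = -7 → 2*b < -9)) ∧ ((¬(3*pos ≤ -8 ∧ b + e ≠ -1)) → (pos = -7 → 4*pos < -21))
Before the loop (bound <=2), unroll the exhaustion recursion (WP_0 = exit-now case; WP_j = one more guarded iteration, up to j = 2):
  WP_0: (¬(2*pos ≤ -10)) ∧ ((3*pos ≤ -8 ∧ b + e ≠ -1) → (pos = -7 → 2*b < -9)) ∧ ((¬(3*pos ≤ -8 ∧ b + e ≠ -1)) → (pos = -7 → 4*pos < -21))
  WP_1: (2*pos ≤ -10 → ((¬(2*pos ≤ -10)) ∧ ((3*pos ≤ -8 ∧ e + pos ≠ 7) → (pos = -7 → 2*pos < 7)) ∧ ((¬(3*pos ≤ -8 ∧ e + pos ≠ 7)) → (pos = -7 → 4*pos < -21)))) ∧ ((¬(2*pos ≤ -10)) → (((3*pos ≤ -8 ∧ b + e ≠ -1) → (pos = -7 → 2*b < -9)) ∧ ((¬(3*pos ≤ -8 ∧ b + e ≠ -1)) → (pos = -7 → 4*pos < -21))))
  WP_2: (2*pos ≤ -10 → ((2*pos ≤ -10 → ((¬(2*pos ≤ -10)) ∧ ((3*pos ≤ -8 ∧ e + pos ≠ 7) → (pos = -7 → 2*pos < 7)) ∧ ((¬(3*pos ≤ -8 ∧ e + pos ≠ 7)) → (pos = -7 → 4*pos < -21)))) ∧ ((¬(2*pos ≤ -10)) → (((3*pos ≤ -8 ∧ e + pos ≠ 7) → (pos = -7 → 2*pos < 7)) ∧ ((¬(3*pos ≤ -8 ∧ e + pos ≠ 7)) → (pos = -7 → 4*pos < -21)))))) ∧ ((¬(2*pos ≤ -10)) → (((3*pos ≤ -8 ∧ b + e ≠ -1) → (pos = -7 → 2*b < -9)) ∧ ((¬(3*pos ≤ -8 ∧ b + e ≠ -1)) → (pos = -7 → 4*pos < -21))))
So before the loop: (2*pos ≤ -10 → ((2*pos ≤ -10 → ((¬(2*pos ≤ -10)) ∧ ((3*pos ≤ -8 ∧ e + pos ≠ 7) → (pos = -7 → 2*pos < 7)) ∧ ((¬(3*pos ≤ -8 ∧ e + pos ≠ 7)) → (pos = -7 → 4*pos < -21)))) ∧ ((¬(2*pos ≤ -10)) → (((3*pos ≤ -8 ∧ e + pos ≠ 7) → (pos = -7 → 2*pos < 7)) ∧ ((¬(3*pos ≤ -8 ∧ e + pos ≠ 7)) → (pos = -7 → 4*pos < -21)))))) ∧ ((¬(2*pos ≤ -10)) → (((3*pos ≤ -8 ∧ b + e ≠ -1) → (pos = -7 → 2*b < -9)) ∧ ((¬(3*pos ≤ -8 ∧ b + e ≠ -1)) → (pos = -7 → 4*pos < -21))))
Before e := b: (2*pos ≤ -10 → ((2*pos ≤ -10 → ((¬(2*pos ≤ -10)) ∧ ((3*pos ≤ -8 ∧ b + pos ≠ 7) → (pos = -7 → 2*pos < 7)) ∧ ((¬(3*pos ≤ -8 ∧ b + pos ≠ 7)) → (pos = -7 → 4*pos < -21)))) ∧ ((¬(2*pos ≤ -10)) → (((3*pos ≤ -8 ∧ b + pos ≠ 7) → (pos = -7 → 2*pos < 7)) ∧ ((¬(3*pos ≤ -8 ∧ b + pos ≠ 7)) → (pos = -7 → 4*pos < -21)))))) ∧ ((¬(2*pos ≤ -10)) → (((3*pos ≤ -8 ∧ 2*b ≠ -1) → (pos = -7 → 2*b < -9)) ∧ ((¬(3*pos ≤ -8 ∧ 2*b ≠ -1)) → (pos = -7 → 4*pos < -21))))
Answer: WP = (2*pos ≤ -10 → ((2*pos ≤ -10 → ((¬(2*pos ≤ -10)) ∧ ((3*pos ≤ -8 ∧ b + pos ≠ 7) → (pos = -7 → 2*pos < 7)) ∧ ((¬(3*pos ≤ -8 ∧ b + pos ≠ 7)) → (pos = -7 → 4*pos < -21)))) ∧ ((¬(2*pos ≤ -10)) → (((3*pos ≤ -8 ∧ b + pos ≠ 7) → (pos = -7 → 2*pos < 7)) ∧ ((¬(3*pos ≤ -8 ∧ b + pos ≠ 7)) → (pos = -7 → 4*pos < -21)))))) ∧ ((¬(2*pos ≤ -10)) → (((3*pos ≤ -8 ∧ 2*b ≠ -1) → (pos = -7 → 2*b < -9)) ∧ ((¬(3*pos ≤ -8 ∧ 2*b ≠ -1)) → (pos = -7 → 4*pos < -21))))


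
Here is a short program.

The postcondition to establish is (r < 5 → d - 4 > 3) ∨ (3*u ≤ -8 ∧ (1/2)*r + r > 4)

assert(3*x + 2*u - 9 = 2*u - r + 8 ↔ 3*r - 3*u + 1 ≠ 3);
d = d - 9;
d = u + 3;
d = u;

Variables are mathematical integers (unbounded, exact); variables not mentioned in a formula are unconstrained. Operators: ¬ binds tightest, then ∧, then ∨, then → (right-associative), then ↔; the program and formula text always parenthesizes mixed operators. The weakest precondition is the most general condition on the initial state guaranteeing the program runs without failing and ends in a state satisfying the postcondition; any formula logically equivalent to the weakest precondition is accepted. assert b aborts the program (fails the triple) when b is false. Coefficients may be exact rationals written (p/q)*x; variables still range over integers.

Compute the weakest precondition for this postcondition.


Working backward. After the program, the postcondition (r < 5 → d - 4 > 3) ∨ (3*u ≤ -8 ∧ (1/2)*r + r > 4) must hold; in canonical form it is (r < 5 → d > 7) ∨ (3*u ≤ -8 ∧ (3/2)*r > 4).
Before d := u: (r < 5 → u > 7) ∨ (3*u ≤ -8 ∧ (3/2)*r > 4)
Before d := u + 3: (r < 5 → u > 7) ∨ (3*u ≤ -8 ∧ (3/2)*r > 4)
Before d := d - 9: (r < 5 → u > 7) ∨ (3*u ≤ -8 ∧ (3/2)*r > 4)
Before assert 3*x + 2*u - 9 = 2*u - r + 8 ↔ 3*r - 3*u + 1 ≠ 3: (r + 3*x = 17 ↔ 3*r ≠ 3*u + 2) ∧ ((r < 5 → u > 7) ∨ (3*u ≤ -8 ∧ (3/2)*r > 4))
Answer: WP = (r + 3*x = 17 ↔ 3*r ≠ 3*u + 2) ∧ ((r < 5 → u > 7) ∨ (3*u ≤ -8 ∧ (3/2)*r > 4))


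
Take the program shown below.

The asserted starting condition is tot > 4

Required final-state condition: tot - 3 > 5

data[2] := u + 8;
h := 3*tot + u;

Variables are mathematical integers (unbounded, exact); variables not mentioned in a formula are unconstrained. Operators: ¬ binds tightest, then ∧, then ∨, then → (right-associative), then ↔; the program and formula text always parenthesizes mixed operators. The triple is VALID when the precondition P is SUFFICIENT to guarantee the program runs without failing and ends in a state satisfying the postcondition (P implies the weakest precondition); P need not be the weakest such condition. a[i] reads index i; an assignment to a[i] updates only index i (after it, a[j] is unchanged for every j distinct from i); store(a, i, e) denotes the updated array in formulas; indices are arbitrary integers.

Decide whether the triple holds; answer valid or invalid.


Working backward. After the program, the postcondition tot - 3 > 5 must hold; in canonical form it is tot > 8.
Before h := 3*tot + u: tot > 8
Before data[2] := u + 8: tot > 8
The weakest precondition is tot > 8.
Check whether tot > 4 implies it.
Countermodel: at the initial state tot = 5, the precondition holds but the weakest precondition fails.
Answer: invalid


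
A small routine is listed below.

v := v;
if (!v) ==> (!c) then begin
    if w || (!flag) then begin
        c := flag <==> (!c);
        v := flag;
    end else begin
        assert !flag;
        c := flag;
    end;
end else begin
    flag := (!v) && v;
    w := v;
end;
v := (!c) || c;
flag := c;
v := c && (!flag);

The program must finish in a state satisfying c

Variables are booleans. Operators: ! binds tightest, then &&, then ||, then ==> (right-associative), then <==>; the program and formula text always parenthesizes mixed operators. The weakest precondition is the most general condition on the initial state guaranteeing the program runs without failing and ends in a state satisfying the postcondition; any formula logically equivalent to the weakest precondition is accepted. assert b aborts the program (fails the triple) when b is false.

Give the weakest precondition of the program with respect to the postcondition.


Working backward. After the program, c must hold.
Before v := c && (!flag): c
Before flag := c: c
Before v := (!c) || c: c
Then branch requires ((w || (!flag)) ==> (flag <==> (!c))) && (w || (!flag)); else branch requires c.
Before the if: (((!v) ==> (!c)) ==> (((w || (!flag)) ==> (flag <==> (!c))) && (w || (!flag)))) && ((!((!v) ==> (!c))) ==> c)
Before v := v: (((!v) ==> (!c)) ==> (((w || (!flag)) ==> (flag <==> (!c))) && (w || (!flag)))) && ((!((!v) ==> (!c))) ==> c)
Answer: WP = (((!v) ==> (!c)) ==> (((w || (!flag)) ==> (flag <==> (!c))) && (w || (!flag)))) && ((!((!v) ==> (!c))) ==> c)


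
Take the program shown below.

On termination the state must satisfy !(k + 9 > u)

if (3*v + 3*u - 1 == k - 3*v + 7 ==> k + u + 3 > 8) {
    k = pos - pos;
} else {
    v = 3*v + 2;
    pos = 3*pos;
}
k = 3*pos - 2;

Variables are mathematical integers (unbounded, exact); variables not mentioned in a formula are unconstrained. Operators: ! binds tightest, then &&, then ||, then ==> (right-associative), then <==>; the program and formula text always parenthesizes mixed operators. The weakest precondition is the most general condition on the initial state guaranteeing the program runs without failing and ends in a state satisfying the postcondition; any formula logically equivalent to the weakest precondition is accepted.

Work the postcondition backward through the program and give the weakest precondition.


Working backward. After the program, the postcondition !(k + 9 > u) must hold; in canonical form it is !(k > u - 9).
Before k := 3*pos - 2: !(3*pos > u - 7)
Then branch requires !(3*pos > u - 7); else branch requires !(9*pos > u - 7).
Before the if: ((3*u + 6*v == k + 8 ==> k + u > 5) ==> (!(3*pos > u - 7))) && ((!(3*u + 6*v == k + 8 ==> k + u > 5)) ==> (!(9*pos > u - 7)))
Answer: WP = ((3*u + 6*v == k + 8 ==> k + u > 5) ==> (!(3*pos > u - 7))) && ((!(3*u + 6*v == k + 8 ==> k + u > 5)) ==> (!(9*pos > u - 7)))


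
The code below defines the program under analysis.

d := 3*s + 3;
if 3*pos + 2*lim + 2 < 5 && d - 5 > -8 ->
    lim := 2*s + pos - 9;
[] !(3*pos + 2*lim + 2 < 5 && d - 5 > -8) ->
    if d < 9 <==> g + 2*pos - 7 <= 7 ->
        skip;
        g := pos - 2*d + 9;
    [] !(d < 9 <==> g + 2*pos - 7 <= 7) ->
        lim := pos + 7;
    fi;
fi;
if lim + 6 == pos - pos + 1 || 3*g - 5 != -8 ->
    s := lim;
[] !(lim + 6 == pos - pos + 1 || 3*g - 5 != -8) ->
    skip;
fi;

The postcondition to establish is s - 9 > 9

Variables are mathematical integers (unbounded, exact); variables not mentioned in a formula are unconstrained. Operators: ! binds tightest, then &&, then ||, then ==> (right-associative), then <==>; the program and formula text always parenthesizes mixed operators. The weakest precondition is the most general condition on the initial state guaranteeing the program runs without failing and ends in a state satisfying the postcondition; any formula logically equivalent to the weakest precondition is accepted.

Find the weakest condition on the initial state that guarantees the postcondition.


Working backward. After the program, the postcondition s - 9 > 9 must hold; in canonical form it is s > 18.
Then branch requires lim > 18; else branch requires s > 18.
Before the if: ((lim == -5 || 3*g != -3) ==> lim > 18) && ((!(lim == -5 || 3*g != -3)) ==> s > 18)
Then branch requires ((pos + 2*s == 4 || 3*g != -3) ==> pos + 2*s > 27) && ((!(pos + 2*s == 4 || 3*g != -3)) ==> s > 18); else branch requires ((d < 9 <==> g + 2*pos <= 14) ==> (((lim == -5 || 3*pos != 6*d - 30) ==> lim > 18) && ((!(lim == -5 || 3*pos != 6*d - 30)) ==> s > 18))) && ((!(d < 9 <==> g + 2*pos <= 14)) ==> (((pos == -12 || 3*g != -3) ==> pos > 11) && ((!(pos == -12 || 3*g != -3)) ==> s > 18))).
Before the if: ((2*lim + 3*pos < 3 && d > -3) ==> (((pos + 2*s == 4 || 3*g != -3) ==> pos + 2*s > 27) && ((!(pos + 2*s == 4 || 3*g != -3)) ==> s > 18))) && ((!(2*lim + 3*pos < 3 && d > -3)) ==> (((d < 9 <==> g + 2*pos <= 14) ==> (((lim == -5 || 3*pos != 6*d - 30) ==> lim > 18) && ((!(lim == -5 || 3*pos != 6*d - 30)) ==> s > 18))) && ((!(d < 9 <==> g + 2*pos <= 14)) ==> (((pos == -12 || 3*g != -3) ==> pos > 11) && ((!(pos == -12 || 3*g != -3)) ==> s > 18)))))
Before d := 3*s + 3: ((2*lim + 3*pos < 3 && 3*s > -6) ==> (((pos + 2*s == 4 || 3*g != -3) ==> pos + 2*s > 27) && ((!(pos + 2*s == 4 || 3*g != -3)) ==> s > 18))) && ((!(2*lim + 3*pos < 3 && 3*s > -6)) ==> (((3*s < 6 <==> g + 2*pos <= 14) ==> (((lim == -5 || 3*pos != 18*s - 12) ==> lim > 18) && ((!(lim == -5 || 3*pos != 18*s - 12)) ==> s > 18))) && ((!(3*s < 6 <==> g + 2*pos <= 14)) ==> (((pos == -12 || 3*g != -3) ==> pos > 11) && ((!(pos == -12 || 3*g != -3)) ==> s > 18)))))
Answer: WP = ((2*lim + 3*pos < 3 && 3*s > -6) ==> (((pos + 2*s == 4 || 3*g != -3) ==> pos + 2*s > 27) && ((!(pos + 2*s == 4 || 3*g != -3)) ==> s > 18))) && ((!(2*lim + 3*pos < 3 && 3*s > -6)) ==> (((3*s < 6 <==> g + 2*pos <= 14) ==> (((lim == -5 || 3*pos != 18*s - 12) ==> lim > 18) && ((!(lim == -5 || 3*pos != 18*s - 12)) ==> s > 18))) && ((!(3*s < 6 <==> g + 2*pos <= 14)) ==> (((pos == -12 || 3*g != -3) ==> pos > 11) && ((!(pos == -12 || 3*g != -3)) ==> s > 18)))))
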